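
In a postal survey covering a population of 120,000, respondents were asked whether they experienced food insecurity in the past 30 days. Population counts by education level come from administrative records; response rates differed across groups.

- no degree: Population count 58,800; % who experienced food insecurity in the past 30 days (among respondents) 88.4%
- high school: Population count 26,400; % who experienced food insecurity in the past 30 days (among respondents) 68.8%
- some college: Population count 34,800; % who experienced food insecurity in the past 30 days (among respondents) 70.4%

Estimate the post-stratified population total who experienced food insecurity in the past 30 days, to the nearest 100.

Estimated count per cell = population count × respondent percentage:
  no degree: 58,800 × 88.4% = 51979.2
  high school: 26,400 × 68.8% = 18163.2
  some college: 34,800 × 70.4% = 24499.2
Estimated total = 94641.6 → 94,600.

94,600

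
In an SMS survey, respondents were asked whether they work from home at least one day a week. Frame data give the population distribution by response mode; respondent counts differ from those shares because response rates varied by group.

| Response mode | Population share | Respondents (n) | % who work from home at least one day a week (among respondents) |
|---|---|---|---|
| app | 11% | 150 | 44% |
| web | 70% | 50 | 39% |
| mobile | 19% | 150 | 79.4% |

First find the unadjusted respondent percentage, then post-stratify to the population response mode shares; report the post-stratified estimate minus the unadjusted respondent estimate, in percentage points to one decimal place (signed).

Unadjusted (pooled respondent) estimate weights by respondent counts:
  (150/350)×44 + (50/350)×39 + (150/350)×79.4 = 58.4571%
Post-stratified estimate weights by population shares:
  0.11×44 + 0.7×39 + 0.19×79.4 = 47.226%
Difference = 47.226 − 58.4571 = -11.2311 pp.

-11.2 percentage points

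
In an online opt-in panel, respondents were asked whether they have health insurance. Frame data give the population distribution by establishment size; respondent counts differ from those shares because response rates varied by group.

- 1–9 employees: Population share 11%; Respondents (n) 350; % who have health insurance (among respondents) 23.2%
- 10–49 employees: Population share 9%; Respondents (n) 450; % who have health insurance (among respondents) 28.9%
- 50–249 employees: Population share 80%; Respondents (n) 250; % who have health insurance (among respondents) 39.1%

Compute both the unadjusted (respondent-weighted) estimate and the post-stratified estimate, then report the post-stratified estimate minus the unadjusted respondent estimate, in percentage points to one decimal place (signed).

+7.0 percentage points

Naive respondent-only estimate (weights = respondent counts):
  (350/1050)×23.2 + (450/1050)×28.9 + (250/1050)×39.1 = 29.4286%
Reweighting by population establishment size shares:
  0.11×23.2 + 0.09×28.9 + 0.8×39.1 = 36.433%
Difference = 36.433 − 29.4286 = 7.0044 pp.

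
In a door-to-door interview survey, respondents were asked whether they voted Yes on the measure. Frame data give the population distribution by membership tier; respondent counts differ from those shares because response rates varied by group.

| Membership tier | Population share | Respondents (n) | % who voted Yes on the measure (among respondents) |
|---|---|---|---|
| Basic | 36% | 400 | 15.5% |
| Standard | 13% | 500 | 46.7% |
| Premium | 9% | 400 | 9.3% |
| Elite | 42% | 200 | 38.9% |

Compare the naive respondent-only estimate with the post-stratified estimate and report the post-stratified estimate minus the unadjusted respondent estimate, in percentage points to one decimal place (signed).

Without adjustment, the pooled respondent share is:
  (400/1500)×15.5 + (500/1500)×46.7 + (400/1500)×9.3 + (200/1500)×38.9 = 27.3667%
Reweighting by population membership tier shares:
  0.36×15.5 + 0.13×46.7 + 0.09×9.3 + 0.42×38.9 = 28.826%
Difference = 28.826 − 27.3667 = 1.4593 pp.

+1.5 percentage points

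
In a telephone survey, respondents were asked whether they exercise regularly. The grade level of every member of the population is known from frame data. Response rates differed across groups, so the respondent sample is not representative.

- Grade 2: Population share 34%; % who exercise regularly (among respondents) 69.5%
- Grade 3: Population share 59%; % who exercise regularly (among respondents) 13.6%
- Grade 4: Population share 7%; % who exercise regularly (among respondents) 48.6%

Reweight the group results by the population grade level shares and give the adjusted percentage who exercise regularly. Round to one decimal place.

35.1%

Each cell contributes population-share × respondent value:
  Grade 2: 0.34 × 69.5 = 23.63
  Grade 3: 0.59 × 13.6 = 8.024
  Grade 4: 0.07 × 48.6 = 3.402
Post-stratified estimate = 35.056 → 35.1%.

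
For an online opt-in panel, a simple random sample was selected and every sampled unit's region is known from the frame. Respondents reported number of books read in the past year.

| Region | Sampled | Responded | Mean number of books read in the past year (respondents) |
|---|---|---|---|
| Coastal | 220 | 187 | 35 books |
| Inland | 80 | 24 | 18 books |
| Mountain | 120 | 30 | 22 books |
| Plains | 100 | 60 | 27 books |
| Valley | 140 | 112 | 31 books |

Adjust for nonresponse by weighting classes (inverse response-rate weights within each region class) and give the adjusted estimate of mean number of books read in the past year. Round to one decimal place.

Response rates by class: Coastal 187/220 = 85%, Inland 24/80 = 30%, Mountain 30/120 = 25%, Plains 60/100 = 60%, Valley 112/140 = 80%.
Each respondent's weight = sampled/responded in their class; summing within a class gives n_sampled, so:
  Coastal: 220 × 35 = 7700
  Inland: 80 × 18 = 1440
  Mountain: 120 × 22 = 2640
  Plains: 100 × 27 = 2700
  Valley: 140 × 31 = 4340
Adjusted estimate = 18,820 / 660 = 28.5152 → 28.5.

28.5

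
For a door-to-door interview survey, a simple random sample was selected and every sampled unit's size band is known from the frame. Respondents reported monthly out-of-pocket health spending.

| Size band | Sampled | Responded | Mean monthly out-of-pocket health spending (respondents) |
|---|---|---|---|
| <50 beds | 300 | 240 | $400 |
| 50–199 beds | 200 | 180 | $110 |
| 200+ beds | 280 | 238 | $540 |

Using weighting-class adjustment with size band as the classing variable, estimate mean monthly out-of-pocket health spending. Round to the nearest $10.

$380

Response rates by class: <50 beds 240/300 = 80%, 50–199 beds 180/200 = 90%, 200+ beds 238/280 = 85%.
Weighting each respondent by the inverse class response rate inflates each class back to its sampled size, so the class weight is n_sampled:
  <50 beds: 300 × 400 = 120,000
  50–199 beds: 200 × 110 = 22,000
  200+ beds: 280 × 540 = 151,200
Adjusted estimate = 293,200 / 780 = 375.897 → $380.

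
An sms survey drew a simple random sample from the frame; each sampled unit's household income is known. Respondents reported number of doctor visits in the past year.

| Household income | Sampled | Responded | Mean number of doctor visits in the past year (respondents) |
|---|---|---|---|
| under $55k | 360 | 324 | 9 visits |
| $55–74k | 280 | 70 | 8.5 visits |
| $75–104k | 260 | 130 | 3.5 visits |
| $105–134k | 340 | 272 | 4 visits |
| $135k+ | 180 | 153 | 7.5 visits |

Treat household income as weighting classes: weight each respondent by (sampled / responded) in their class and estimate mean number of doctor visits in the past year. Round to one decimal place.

Response rates by class: under $55k 324/360 = 90%, $55–74k 70/280 = 25%, $75–104k 130/260 = 50%, $105–134k 272/340 = 80%, $135k+ 153/180 = 85%.
Each respondent's weight = sampled/responded in their class; summing within a class gives n_sampled, so:
  under $55k: 360 × 9 = 3240
  $55–74k: 280 × 8.5 = 2380
  $75–104k: 260 × 3.5 = 910
  $105–134k: 340 × 4 = 1360
  $135k+: 180 × 7.5 = 1350
Adjusted estimate = 9240 / 1,420 = 6.50704 → 6.5.

6.5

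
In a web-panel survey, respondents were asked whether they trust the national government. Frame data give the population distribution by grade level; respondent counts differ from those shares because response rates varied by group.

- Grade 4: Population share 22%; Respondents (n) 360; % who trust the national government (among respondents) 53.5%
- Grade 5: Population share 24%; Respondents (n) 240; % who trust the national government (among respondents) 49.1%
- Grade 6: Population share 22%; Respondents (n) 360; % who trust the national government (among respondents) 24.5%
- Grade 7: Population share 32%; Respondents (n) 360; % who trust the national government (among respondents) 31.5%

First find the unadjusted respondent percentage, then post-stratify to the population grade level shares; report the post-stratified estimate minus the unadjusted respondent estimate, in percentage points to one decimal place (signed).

Without adjustment, the pooled respondent share is:
  (360/1320)×53.5 + (240/1320)×49.1 + (360/1320)×24.5 + (360/1320)×31.5 = 38.7909%
Reweighting by population grade level shares:
  0.22×53.5 + 0.24×49.1 + 0.22×24.5 + 0.32×31.5 = 39.024%
Difference = 39.024 − 38.7909 = 0.2331 pp.

+0.2 percentage points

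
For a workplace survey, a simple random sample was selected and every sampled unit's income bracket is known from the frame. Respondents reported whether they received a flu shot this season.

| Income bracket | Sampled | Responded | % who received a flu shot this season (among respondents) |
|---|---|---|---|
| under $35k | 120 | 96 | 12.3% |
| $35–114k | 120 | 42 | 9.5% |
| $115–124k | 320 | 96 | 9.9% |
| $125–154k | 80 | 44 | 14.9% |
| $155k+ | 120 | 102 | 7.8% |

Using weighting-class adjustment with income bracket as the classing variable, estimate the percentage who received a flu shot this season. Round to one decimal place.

10.4%

Response rates by class: under $35k 96/120 = 80%, $35–114k 42/120 = 35%, $115–124k 96/320 = 30%, $125–154k 44/80 = 55%, $155k+ 102/120 = 85%.
Inverse-response-rate weighting restores each class to its sampled count, so class totals weight by n_sampled:
  under $35k: 120 × 12.3 = 1476
  $35–114k: 120 × 9.5 = 1140
  $115–124k: 320 × 9.9 = 3168
  $125–154k: 80 × 14.9 = 1192
  $155k+: 120 × 7.8 = 936
Adjusted estimate = 7912 / 760 = 10.4105 → 10.4%.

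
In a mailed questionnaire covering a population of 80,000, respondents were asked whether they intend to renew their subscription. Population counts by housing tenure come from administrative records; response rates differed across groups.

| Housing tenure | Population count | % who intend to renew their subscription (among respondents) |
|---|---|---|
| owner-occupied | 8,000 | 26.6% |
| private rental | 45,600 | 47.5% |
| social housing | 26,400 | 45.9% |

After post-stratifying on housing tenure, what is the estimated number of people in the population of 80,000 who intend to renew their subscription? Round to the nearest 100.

35,900

Apply each group's respondent rate to its population count:
  owner-occupied: 8,000 × 26.6% = 2128
  private rental: 45,600 × 47.5% = 21,660
  social housing: 26,400 × 45.9% = 12117.6
Estimated total = 35905.6 → 35,900.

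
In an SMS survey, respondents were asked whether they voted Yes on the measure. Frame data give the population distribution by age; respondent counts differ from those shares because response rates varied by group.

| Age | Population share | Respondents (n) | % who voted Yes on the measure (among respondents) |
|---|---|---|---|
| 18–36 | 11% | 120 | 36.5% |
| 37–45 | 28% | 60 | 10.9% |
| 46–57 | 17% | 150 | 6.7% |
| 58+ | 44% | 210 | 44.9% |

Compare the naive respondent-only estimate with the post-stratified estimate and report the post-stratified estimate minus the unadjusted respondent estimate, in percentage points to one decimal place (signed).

-0.7 percentage points

Without adjustment, the pooled respondent share is:
  (120/540)×36.5 + (60/540)×10.9 + (150/540)×6.7 + (210/540)×44.9 = 28.6444%
Post-stratifying to population shares instead:
  0.11×36.5 + 0.28×10.9 + 0.17×6.7 + 0.44×44.9 = 27.962%
Difference = 27.962 − 28.6444 = -0.6824 pp.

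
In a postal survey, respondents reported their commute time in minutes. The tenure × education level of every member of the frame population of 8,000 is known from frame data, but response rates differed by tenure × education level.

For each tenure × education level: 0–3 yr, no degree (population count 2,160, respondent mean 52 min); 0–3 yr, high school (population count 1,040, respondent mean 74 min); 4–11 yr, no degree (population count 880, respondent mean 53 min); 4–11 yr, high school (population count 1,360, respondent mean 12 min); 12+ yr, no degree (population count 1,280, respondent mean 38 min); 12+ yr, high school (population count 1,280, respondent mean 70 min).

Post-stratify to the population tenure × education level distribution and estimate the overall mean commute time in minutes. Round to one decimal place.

48.8

Weight each group's respondent value by its population share:
  0–3 yr, no degree: (2,160/8,000) × 52 = 14.04
  0–3 yr, high school: (1,040/8,000) × 74 = 9.62
  4–11 yr, no degree: (880/8,000) × 53 = 5.83
  4–11 yr, high school: (1,360/8,000) × 12 = 2.04
  12+ yr, no degree: (1,280/8,000) × 38 = 6.08
  12+ yr, high school: (1,280/8,000) × 70 = 11.2
Post-stratified estimate = 48.81 → 48.8.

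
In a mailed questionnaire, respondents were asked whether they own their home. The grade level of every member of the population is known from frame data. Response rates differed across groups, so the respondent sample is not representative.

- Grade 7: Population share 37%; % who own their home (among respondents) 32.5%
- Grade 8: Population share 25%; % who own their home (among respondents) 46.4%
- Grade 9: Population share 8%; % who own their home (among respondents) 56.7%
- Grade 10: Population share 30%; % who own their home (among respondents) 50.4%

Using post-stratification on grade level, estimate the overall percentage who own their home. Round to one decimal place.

Reweight to the known grade level distribution:
  Grade 7: 0.37 × 32.5 = 12.025
  Grade 8: 0.25 × 46.4 = 11.6
  Grade 9: 0.08 × 56.7 = 4.536
  Grade 10: 0.3 × 50.4 = 15.12
Post-stratified estimate = 43.281 → 43.3%.

43.3%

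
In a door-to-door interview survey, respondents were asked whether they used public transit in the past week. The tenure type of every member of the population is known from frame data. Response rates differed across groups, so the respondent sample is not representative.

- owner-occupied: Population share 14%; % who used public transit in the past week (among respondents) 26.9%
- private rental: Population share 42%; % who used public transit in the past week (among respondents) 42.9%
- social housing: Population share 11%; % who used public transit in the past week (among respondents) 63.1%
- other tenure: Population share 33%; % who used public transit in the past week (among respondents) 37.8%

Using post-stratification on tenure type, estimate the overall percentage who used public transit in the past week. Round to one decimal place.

Post-stratification weights by population share, not respondent share:
  owner-occupied: 0.14 × 26.9 = 3.766
  private rental: 0.42 × 42.9 = 18.018
  social housing: 0.11 × 63.1 = 6.941
  other tenure: 0.33 × 37.8 = 12.474
Post-stratified estimate = 41.199 → 41.2%.

41.2%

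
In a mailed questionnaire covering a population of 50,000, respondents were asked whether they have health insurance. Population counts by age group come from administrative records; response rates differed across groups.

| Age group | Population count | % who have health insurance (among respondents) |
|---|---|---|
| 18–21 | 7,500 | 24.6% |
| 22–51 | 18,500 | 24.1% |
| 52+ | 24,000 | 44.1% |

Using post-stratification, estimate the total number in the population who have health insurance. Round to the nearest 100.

Apply each group's respondent rate to its population count:
  18–21: 7,500 × 24.6% = 1845
  22–51: 18,500 × 24.1% = 4458.5
  52+: 24,000 × 44.1% = 10,584
Estimated total = 16887.5 → 16,900.

16,900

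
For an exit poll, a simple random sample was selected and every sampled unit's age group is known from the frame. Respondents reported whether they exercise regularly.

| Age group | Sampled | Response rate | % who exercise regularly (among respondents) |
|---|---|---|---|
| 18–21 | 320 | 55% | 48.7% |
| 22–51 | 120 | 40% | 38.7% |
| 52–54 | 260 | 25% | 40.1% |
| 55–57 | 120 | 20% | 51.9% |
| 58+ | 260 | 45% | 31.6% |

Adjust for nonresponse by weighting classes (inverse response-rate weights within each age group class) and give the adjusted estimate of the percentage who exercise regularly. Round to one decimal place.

41.8%

Weighting each respondent by the inverse class response rate inflates each class back to its sampled size, so the class weight is n_sampled:
  18–21: 320 × 48.7 = 15,584
  22–51: 120 × 38.7 = 4644
  52–54: 260 × 40.1 = 10,426
  55–57: 120 × 51.9 = 6228
  58+: 260 × 31.6 = 8216
Adjusted estimate = 45,098 / 1,080 = 41.7574 → 41.8%.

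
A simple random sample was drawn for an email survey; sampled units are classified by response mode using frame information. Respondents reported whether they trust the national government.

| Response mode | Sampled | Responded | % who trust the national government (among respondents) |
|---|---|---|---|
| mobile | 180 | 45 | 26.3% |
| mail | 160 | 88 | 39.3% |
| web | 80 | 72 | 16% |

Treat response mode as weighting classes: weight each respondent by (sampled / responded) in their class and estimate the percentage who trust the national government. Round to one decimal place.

29.3%

Response rates by class: mobile 45/180 = 25%, mail 88/160 = 55%, web 72/80 = 90%.
Weighting each respondent by the inverse class response rate inflates each class back to its sampled size, so the class weight is n_sampled:
  mobile: 180 × 26.3 = 4734
  mail: 160 × 39.3 = 6288
  web: 80 × 16 = 1280
Adjusted estimate = 12,302 / 420 = 29.2905 → 29.3%.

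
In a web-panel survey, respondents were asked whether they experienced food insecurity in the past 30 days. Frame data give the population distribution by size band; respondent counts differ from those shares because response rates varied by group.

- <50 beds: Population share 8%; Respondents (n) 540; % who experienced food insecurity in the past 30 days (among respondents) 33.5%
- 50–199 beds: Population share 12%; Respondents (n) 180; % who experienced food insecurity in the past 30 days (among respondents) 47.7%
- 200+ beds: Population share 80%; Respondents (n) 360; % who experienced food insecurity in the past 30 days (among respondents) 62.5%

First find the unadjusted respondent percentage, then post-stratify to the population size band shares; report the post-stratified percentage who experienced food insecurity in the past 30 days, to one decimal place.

Unadjusted (pooled respondent) estimate weights by respondent counts:
  (540/1080)×33.5 + (180/1080)×47.7 + (360/1080)×62.5 = 45.5333%
Post-stratified estimate weights by population shares:
  0.08×33.5 + 0.12×47.7 + 0.8×62.5 = 58.404%

58.4%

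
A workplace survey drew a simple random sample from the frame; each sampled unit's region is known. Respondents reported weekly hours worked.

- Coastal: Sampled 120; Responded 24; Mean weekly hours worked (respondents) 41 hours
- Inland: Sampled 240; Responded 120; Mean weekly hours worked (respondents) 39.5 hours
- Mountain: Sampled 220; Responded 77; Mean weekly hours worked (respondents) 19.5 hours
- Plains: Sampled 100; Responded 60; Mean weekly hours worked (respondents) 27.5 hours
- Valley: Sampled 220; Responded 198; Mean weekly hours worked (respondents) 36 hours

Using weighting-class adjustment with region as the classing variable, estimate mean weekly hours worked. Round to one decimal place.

Class response rates: Coastal 24/120 = 20%, Inland 120/240 = 50%, Mountain 77/220 = 35%, Plains 60/100 = 60%, Valley 198/220 = 90%.
Inverse-response-rate weighting restores each class to its sampled count, so class totals weight by n_sampled:
  Coastal: 120 × 41 = 4920
  Inland: 240 × 39.5 = 9480
  Mountain: 220 × 19.5 = 4290
  Plains: 100 × 27.5 = 2750
  Valley: 220 × 36 = 7920
Adjusted estimate = 29,360 / 900 = 32.6222 → 32.6.

32.6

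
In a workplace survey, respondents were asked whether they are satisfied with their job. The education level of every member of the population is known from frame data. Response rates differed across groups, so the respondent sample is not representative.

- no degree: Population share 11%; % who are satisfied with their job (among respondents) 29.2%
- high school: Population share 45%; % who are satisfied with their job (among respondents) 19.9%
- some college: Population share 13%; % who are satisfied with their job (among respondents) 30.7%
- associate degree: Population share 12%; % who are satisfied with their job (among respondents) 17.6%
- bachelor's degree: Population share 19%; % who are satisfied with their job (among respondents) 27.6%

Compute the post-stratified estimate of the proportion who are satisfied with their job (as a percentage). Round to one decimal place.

23.5%

Weight each group's respondent value by its population share:
  no degree: 0.11 × 29.2 = 3.212
  high school: 0.45 × 19.9 = 8.955
  some college: 0.13 × 30.7 = 3.991
  associate degree: 0.12 × 17.6 = 2.112
  bachelor's degree: 0.19 × 27.6 = 5.244
Post-stratified estimate = 23.514 → 23.5%.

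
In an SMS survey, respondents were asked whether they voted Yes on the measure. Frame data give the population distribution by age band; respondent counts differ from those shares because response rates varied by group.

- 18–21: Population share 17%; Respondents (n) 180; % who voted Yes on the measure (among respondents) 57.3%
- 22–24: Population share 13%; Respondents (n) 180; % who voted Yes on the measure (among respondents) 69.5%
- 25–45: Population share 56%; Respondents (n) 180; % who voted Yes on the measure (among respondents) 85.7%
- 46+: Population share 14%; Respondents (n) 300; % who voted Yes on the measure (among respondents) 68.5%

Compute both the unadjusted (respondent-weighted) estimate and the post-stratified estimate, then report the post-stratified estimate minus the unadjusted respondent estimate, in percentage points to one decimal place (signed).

Unadjusted (pooled respondent) estimate weights by respondent counts:
  (180/840)×57.3 + (180/840)×69.5 + (180/840)×85.7 + (300/840)×68.5 = 70%
Post-stratifying to population shares instead:
  0.17×57.3 + 0.13×69.5 + 0.56×85.7 + 0.14×68.5 = 76.358%
Difference = 76.358 − 70 = 6.358 pp.

+6.4 percentage points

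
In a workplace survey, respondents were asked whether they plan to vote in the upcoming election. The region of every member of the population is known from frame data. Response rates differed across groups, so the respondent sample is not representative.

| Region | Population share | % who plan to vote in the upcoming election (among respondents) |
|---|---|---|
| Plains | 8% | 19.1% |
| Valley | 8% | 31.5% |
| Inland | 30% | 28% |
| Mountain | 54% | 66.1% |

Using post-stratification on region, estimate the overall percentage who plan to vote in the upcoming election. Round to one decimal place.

48.1%

Reweight to the known region distribution:
  Plains: 0.08 × 19.1 = 1.528
  Valley: 0.08 × 31.5 = 2.52
  Inland: 0.3 × 28 = 8.4
  Mountain: 0.54 × 66.1 = 35.694
Post-stratified estimate = 48.142 → 48.1%.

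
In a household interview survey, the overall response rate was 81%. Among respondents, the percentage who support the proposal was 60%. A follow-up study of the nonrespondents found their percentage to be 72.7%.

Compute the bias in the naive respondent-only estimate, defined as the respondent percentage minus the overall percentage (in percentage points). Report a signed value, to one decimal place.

-2.4 percentage points

Nonresponse fraction = 1 − 0.81 = 0.19.
Bias = (nonresponse fraction) × (respondent percentage − nonrespondent percentage)
     = 0.19 × (60 − 72.7) = 0.19 × -12.7 = -2.413.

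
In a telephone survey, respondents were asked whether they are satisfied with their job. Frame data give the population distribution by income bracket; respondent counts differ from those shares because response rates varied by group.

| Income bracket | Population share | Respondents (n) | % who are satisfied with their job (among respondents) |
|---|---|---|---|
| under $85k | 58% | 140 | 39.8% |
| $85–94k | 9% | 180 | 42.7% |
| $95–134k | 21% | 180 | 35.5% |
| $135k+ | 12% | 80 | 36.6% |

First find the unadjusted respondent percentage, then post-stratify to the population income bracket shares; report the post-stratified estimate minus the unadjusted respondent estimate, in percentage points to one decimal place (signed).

-0.2 percentage points

Unadjusted (pooled respondent) estimate weights by respondent counts:
  (140/580)×39.8 + (180/580)×42.7 + (180/580)×35.5 + (80/580)×36.6 = 38.9241%
Post-stratified estimate weights by population shares:
  0.58×39.8 + 0.09×42.7 + 0.21×35.5 + 0.12×36.6 = 38.774%
Difference = 38.774 − 38.9241 = -0.1501 pp.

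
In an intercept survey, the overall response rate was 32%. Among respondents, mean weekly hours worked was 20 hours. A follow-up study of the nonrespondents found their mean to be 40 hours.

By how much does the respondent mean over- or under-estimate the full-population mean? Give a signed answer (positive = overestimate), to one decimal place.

-13.6

Nonresponse fraction = 1 − 0.32 = 0.68.
Bias = (nonresponse fraction) × (respondent mean − nonrespondent mean)
     = 0.68 × (20 − 40) = 0.68 × -20 = -13.6.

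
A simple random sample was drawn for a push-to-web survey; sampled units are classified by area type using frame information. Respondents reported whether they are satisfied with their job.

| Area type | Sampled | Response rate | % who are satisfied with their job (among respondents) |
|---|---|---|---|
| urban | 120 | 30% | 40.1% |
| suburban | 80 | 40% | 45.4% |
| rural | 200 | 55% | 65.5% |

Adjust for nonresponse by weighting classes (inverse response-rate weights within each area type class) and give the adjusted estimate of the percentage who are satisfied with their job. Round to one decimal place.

Each respondent's weight = sampled/responded in their class; summing within a class gives n_sampled, so:
  urban: 120 × 40.1 = 4812
  suburban: 80 × 45.4 = 3632
  rural: 200 × 65.5 = 13,100
Adjusted estimate = 21,544 / 400 = 53.86 → 53.9%.

53.9%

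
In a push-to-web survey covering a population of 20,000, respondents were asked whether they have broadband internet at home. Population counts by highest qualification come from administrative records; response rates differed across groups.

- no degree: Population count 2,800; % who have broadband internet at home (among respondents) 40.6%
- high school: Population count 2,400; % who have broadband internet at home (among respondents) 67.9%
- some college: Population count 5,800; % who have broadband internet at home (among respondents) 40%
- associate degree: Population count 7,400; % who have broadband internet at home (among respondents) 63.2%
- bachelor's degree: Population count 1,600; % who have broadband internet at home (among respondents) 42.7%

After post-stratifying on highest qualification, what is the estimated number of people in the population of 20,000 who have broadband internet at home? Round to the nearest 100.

10,400

Estimated count per cell = population count × respondent percentage:
  no degree: 2,800 × 40.6% = 1136.8
  high school: 2,400 × 67.9% = 1629.6
  some college: 5,800 × 40% = 2320
  associate degree: 7,400 × 63.2% = 4676.8
  bachelor's degree: 1,600 × 42.7% = 683.2
Estimated total = 10446.4 → 10,400.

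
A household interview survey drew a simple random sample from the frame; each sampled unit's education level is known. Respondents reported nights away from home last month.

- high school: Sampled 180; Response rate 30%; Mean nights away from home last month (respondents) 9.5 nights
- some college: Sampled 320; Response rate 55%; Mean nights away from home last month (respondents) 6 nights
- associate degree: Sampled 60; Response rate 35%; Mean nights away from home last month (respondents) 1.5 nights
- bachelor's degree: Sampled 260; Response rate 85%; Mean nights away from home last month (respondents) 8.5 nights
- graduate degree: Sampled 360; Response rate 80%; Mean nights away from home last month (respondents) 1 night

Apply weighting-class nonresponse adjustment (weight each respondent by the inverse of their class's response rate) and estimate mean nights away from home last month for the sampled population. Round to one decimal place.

Each respondent's weight = sampled/responded in their class; summing within a class gives n_sampled, so:
  high school: 180 × 9.5 = 1710
  some college: 320 × 6 = 1920
  associate degree: 60 × 1.5 = 90
  bachelor's degree: 260 × 8.5 = 2210
  graduate degree: 360 × 1 = 360
Adjusted estimate = 6290 / 1,180 = 5.33051 → 5.3.

5.3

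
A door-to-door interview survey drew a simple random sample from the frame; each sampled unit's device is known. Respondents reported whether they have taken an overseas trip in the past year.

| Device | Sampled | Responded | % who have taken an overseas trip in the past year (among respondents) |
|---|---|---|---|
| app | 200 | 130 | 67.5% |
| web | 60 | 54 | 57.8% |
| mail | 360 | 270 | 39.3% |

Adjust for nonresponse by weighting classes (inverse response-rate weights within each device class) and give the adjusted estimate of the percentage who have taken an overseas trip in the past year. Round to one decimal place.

50.2%

Response rates by class: app 130/200 = 65%, web 54/60 = 90%, mail 270/360 = 75%.
With weight = n_sampled/n_responded per class, the weighted class total is n_sampled:
  app: 200 × 67.5 = 13,500
  web: 60 × 57.8 = 3468
  mail: 360 × 39.3 = 14148
Adjusted estimate = 31,116 / 620 = 50.1871 → 50.2%.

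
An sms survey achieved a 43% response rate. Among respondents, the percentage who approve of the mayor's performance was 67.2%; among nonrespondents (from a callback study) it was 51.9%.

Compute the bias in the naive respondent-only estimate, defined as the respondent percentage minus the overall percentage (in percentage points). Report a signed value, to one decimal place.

+8.7 percentage points

Nonresponse fraction = 1 − 0.43 = 0.57.
Bias = (nonresponse fraction) × (respondent percentage − nonrespondent percentage)
     = 0.57 × (67.2 − 51.9) = 0.57 × 15.3 = 8.721.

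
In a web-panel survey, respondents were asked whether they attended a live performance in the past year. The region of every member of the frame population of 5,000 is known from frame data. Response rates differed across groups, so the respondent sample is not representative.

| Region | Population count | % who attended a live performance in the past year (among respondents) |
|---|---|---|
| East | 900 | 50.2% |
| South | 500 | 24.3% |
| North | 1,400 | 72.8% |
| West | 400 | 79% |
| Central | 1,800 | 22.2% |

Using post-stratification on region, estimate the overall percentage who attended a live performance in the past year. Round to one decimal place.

46.2%

Post-stratification weights by population share, not respondent share:
  East: (900/5,000) × 50.2 = 9.036
  South: (500/5,000) × 24.3 = 2.43
  North: (1,400/5,000) × 72.8 = 20.384
  West: (400/5,000) × 79 = 6.32
  Central: (1,800/5,000) × 22.2 = 7.992
Post-stratified estimate = 46.162 → 46.2%.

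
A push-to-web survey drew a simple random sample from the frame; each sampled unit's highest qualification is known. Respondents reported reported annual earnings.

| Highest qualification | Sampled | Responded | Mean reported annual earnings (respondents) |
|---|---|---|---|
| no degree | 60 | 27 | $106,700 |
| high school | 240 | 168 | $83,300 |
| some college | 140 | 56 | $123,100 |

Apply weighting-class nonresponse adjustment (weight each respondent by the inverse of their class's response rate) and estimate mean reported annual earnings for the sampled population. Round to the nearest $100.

$99,200

Response rates by class: no degree 27/60 = 45%, high school 168/240 = 70%, some college 56/140 = 40%.
Inverse-response-rate weighting restores each class to its sampled count, so class totals weight by n_sampled:
  no degree: 60 × 106,700 = 6,402,000
  high school: 240 × 83,300 = 19,992,000
  some college: 140 × 123,100 = 17,234,000
Adjusted estimate = 43,628,000 / 440 = 99154.5 → $99,200.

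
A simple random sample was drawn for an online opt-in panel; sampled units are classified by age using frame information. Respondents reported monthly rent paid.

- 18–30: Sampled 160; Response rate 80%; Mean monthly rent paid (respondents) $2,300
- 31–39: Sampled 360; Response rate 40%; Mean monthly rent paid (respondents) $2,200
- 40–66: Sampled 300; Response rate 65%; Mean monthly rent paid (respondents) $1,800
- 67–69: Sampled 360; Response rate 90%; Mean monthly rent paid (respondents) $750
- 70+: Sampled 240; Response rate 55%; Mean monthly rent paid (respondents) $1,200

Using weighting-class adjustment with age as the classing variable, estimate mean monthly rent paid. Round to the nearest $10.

$1,590

Inverse-response-rate weighting restores each class to its sampled count, so class totals weight by n_sampled:
  18–30: 160 × 2300 = 368,000
  31–39: 360 × 2200 = 792,000
  40–66: 300 × 1800 = 540,000
  67–69: 360 × 750 = 270,000
  70+: 240 × 1200 = 288,000
Adjusted estimate = 2,258,000 / 1,420 = 1590.14 → $1,590.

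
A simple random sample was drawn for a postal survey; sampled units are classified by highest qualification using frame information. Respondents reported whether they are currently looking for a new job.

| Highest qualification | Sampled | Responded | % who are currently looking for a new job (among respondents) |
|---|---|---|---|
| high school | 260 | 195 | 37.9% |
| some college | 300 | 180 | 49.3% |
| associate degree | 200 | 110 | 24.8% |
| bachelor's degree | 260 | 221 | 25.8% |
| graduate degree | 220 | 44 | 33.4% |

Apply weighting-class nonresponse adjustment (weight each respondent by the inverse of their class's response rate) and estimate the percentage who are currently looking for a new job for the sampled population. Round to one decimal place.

35.2%

Class response rates: high school 195/260 = 75%, some college 180/300 = 60%, associate degree 110/200 = 55%, bachelor's degree 221/260 = 85%, graduate degree 44/220 = 20%.
Weighting each respondent by the inverse class response rate inflates each class back to its sampled size, so the class weight is n_sampled:
  high school: 260 × 37.9 = 9854
  some college: 300 × 49.3 = 14,790
  associate degree: 200 × 24.8 = 4960
  bachelor's degree: 260 × 25.8 = 6708
  graduate degree: 220 × 33.4 = 7348
Adjusted estimate = 43,660 / 1,240 = 35.2097 → 35.2%.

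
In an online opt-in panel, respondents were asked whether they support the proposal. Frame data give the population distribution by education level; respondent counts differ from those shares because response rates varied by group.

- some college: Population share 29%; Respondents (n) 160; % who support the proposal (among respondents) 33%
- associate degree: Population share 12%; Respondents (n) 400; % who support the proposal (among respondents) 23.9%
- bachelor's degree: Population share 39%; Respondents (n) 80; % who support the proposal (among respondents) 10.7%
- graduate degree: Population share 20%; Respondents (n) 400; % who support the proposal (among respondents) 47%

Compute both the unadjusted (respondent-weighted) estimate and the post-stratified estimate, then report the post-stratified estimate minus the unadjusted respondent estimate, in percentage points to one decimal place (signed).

-7.2 percentage points

Unadjusted (pooled respondent) estimate weights by respondent counts:
  (160/1040)×33 + (400/1040)×23.9 + (80/1040)×10.7 + (400/1040)×47 = 33.1692%
Post-stratified estimate weights by population shares:
  0.29×33 + 0.12×23.9 + 0.39×10.7 + 0.2×47 = 26.011%
Difference = 26.011 − 33.1692 = -7.1582 pp.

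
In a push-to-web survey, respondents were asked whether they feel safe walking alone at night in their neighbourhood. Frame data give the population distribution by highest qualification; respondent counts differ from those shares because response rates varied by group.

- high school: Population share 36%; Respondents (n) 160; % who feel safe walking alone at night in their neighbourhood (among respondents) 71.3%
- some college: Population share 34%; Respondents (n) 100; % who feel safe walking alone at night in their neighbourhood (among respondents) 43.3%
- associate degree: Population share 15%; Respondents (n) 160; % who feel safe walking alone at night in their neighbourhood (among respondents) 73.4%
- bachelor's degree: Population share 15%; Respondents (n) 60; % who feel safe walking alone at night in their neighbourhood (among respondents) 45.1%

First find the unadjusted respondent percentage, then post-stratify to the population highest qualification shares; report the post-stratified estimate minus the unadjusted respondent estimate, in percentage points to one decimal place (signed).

Unadjusted (pooled respondent) estimate weights by respondent counts:
  (160/480)×71.3 + (100/480)×43.3 + (160/480)×73.4 + (60/480)×45.1 = 62.8917%
Post-stratifying to population shares instead:
  0.36×71.3 + 0.34×43.3 + 0.15×73.4 + 0.15×45.1 = 58.165%
Difference = 58.165 − 62.8917 = -4.7267 pp.

-4.7 percentage points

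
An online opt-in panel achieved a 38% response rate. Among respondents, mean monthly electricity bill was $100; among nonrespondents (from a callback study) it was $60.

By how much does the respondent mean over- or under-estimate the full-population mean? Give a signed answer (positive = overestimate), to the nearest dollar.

+$25

Nonresponse fraction = 1 − 0.38 = 0.62.
Bias = (nonresponse fraction) × (respondent mean − nonrespondent mean)
     = 0.62 × (100 − 60) = 0.62 × 40 = 24.8.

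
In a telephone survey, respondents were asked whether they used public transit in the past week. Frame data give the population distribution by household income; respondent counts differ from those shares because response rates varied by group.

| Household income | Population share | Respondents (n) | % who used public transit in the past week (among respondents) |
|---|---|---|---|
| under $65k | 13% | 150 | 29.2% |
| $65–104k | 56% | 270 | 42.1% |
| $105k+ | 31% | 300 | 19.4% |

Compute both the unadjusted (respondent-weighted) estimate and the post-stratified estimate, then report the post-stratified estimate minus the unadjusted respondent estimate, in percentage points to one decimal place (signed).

Unadjusted (pooled respondent) estimate weights by respondent counts:
  (150/720)×29.2 + (270/720)×42.1 + (300/720)×19.4 = 29.9542%
Post-stratified estimate weights by population shares:
  0.13×29.2 + 0.56×42.1 + 0.31×19.4 = 33.386%
Difference = 33.386 − 29.9542 = 3.4318 pp.

+3.4 percentage points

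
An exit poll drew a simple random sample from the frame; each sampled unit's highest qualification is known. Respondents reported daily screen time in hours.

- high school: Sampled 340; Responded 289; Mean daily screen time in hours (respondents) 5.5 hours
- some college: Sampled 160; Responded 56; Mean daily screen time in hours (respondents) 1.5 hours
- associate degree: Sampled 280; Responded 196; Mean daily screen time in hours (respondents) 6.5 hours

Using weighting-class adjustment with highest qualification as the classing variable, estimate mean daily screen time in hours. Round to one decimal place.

Class response rates: high school 289/340 = 85%, some college 56/160 = 35%, associate degree 196/280 = 70%.
With weight = n_sampled/n_responded per class, the weighted class total is n_sampled:
  high school: 340 × 5.5 = 1870
  some college: 160 × 1.5 = 240
  associate degree: 280 × 6.5 = 1820
Adjusted estimate = 3930 / 780 = 5.03846 → 5.0.

5.0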